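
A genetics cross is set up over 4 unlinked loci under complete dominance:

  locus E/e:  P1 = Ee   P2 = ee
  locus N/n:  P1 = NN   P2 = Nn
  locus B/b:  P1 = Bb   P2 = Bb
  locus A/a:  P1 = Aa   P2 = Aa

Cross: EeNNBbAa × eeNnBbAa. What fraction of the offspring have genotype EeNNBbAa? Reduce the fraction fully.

EeNNBbAa gametes: ENBA×2, ENBa×2, ENbA×2, ENba×2, eNBA×2, eNBa×2, eNbA×2, eNba×2
eeNnBbAa gametes: eNBA×2, eNBa×2, eNbA×2, eNba×2, enBA×2, enBa×2, enbA×2, enba×2
EeNNBbAa×eeNnBbAa grid (16·16=256): EeNNBBAA=4 EeNNBBAa=8 EeNNBBaa=4 EeNNBbAA=8 EeNNBbAa=16 EeNNBbaa=8 EeNNbbAA=4 EeNNbbAa=8 EeNNbbaa=4 EeNnBBAA=4 EeNnBBAa=8 EeNnBBaa=4 EeNnBbAA=8 EeNnBbAa=16 EeNnBbaa=8 EeNnbbAA=4 EeNnbbAa=8 EeNnbbaa=4 eeNNBBAA=4 eeNNBBAa=8 eeNNBBaa=4 eeNNBbAA=8 eeNNBbAa=16 eeNNBbaa=8 eeNNbbAA=4 eeNNbbAa=8 eeNNbbaa=4 eeNnBBAA=4 eeNnBBAa=8 eeNnBBaa=4 eeNnBbAA=8 eeNnBbAa=16 eeNnBbaa=8 eeNnbbAA=4 eeNnbbAa=8 eeNnbbaa=4
EeNNBbAa hits 16/256; gcd=16; 16÷16/256÷16 = 1/16

P(EeNNBbAa) = 1/16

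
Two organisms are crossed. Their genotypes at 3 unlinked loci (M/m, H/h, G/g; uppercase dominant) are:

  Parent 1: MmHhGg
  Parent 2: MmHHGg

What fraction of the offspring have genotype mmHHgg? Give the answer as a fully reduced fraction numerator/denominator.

MmHhGg gametes: MHG×1, MHg×1, MhG×1, Mhg×1, mHG×1, mHg×1, mhG×1, mhg×1
MmHHGg gametes: MHG×2, MHg×2, mHG×2, mHg×2
MmHhGg×MmHHGg grid (8·8=64): MMHHGG=2 MMHHGg=4 MMHHgg=2 MMHhGG=2 MMHhGg=4 MMHhgg=2 MmHHGG=4 MmHHGg=8 MmHHgg=4 MmHhGG=4 MmHhGg=8 MmHhgg=4 mmHHGG=2 mmHHGg=4 mmHHgg=2 mmHhGG=2 mmHhGg=4 mmHhgg=2
mmHHgg hits 2/64; gcd=2; 2÷2/64÷2 = 1/32

P(mmHHgg) = 1/32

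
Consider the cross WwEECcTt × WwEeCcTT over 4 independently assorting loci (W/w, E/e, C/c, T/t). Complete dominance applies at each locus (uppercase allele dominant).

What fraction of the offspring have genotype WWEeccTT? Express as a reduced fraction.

WwEECcTt gametes: WECT×2, WECt×2, WEcT×2, WEct×2, wECT×2, wECt×2, wEcT×2, wEct×2
WwEeCcTT gametes: WECT×2, WEcT×2, WeCT×2, WecT×2, wECT×2, wEcT×2, weCT×2, wecT×2
WwEECcTt×WwEeCcTT grid (16·16=256): WWEECCTT=4 WWEECCTt=4 WWEECcTT=8 WWEECcTt=8 WWEEccTT=4 WWEEccTt=4 WWEeCCTT=4 WWEeCCTt=4 WWEeCcTT=8 WWEeCcTt=8 WWEeccTT=4 WWEeccTt=4 WwEECCTT=8 WwEECCTt=8 WwEECcTT=16 WwEECcTt=16 WwEEccTT=8 WwEEccTt=8 WwEeCCTT=8 WwEeCCTt=8 WwEeCcTT=16 WwEeCcTt=16 WwEeccTT=8 WwEeccTt=8 wwEECCTT=4 wwEECCTt=4 wwEECcTT=8 wwEECcTt=8 wwEEccTT=4 wwEEccTt=4 wwEeCCTT=4 wwEeCCTt=4 wwEeCcTT=8 wwEeCcTt=8 wwEeccTT=4 wwEeccTt=4
WWEeccTT hits 4/256; gcd=4; 4÷4/256÷4 = 1/64

P(WWEeccTT) = 1/64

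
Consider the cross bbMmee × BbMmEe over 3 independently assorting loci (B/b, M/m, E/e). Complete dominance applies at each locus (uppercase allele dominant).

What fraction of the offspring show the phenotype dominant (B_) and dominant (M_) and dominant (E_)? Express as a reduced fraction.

P(B_ M_ E_) = 3/16

bbMmee gametes: bMe×4, bme×4
BbMmEe gametes: BME×1, BMe×1, BmE×1, Bme×1, bME×1, bMe×1, bmE×1, bme×1
bbMmee×BbMmEe grid (8·8=64): BbMMEe=4 BbMMee=4 BbMmEe=8 BbMmee=8 BbmmEe=4 Bbmmee=4 bbMMEe=4 bbMMee=4 bbMmEe=8 bbMmee=8 bbmmEe=4 bbmmee=4
B_ M_ E_ hits 12/64; gcd=4; 12÷4/64÷4 = 3/16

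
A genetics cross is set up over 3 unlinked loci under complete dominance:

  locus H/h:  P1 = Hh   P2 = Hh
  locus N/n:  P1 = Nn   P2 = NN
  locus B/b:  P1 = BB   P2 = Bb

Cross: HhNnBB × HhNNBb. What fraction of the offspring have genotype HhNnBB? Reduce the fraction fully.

HhNnBB gametes: HNB×2, HnB×2, hNB×2, hnB×2
HhNNBb gametes: HNB×2, HNb×2, hNB×2, hNb×2
HhNnBB×HhNNBb grid (8·8=64): HHNNBB=4 HHNNBb=4 HHNnBB=4 HHNnBb=4 HhNNBB=8 HhNNBb=8 HhNnBB=8 HhNnBb=8 hhNNBB=4 hhNNBb=4 hhNnBB=4 hhNnBb=4
HhNnBB hits 8/64; gcd=8; 8÷8/64÷8 = 1/8

P(HhNnBB) = 1/8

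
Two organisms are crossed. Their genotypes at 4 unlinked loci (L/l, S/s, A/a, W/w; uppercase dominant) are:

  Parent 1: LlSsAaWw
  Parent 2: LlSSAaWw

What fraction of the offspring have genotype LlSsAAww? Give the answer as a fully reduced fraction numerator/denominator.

LlSsAaWw gametes: LSAW×1, LSAw×1, LSaW×1, LSaw×1, LsAW×1, LsAw×1, LsaW×1, Lsaw×1, lSAW×1, lSAw×1, lSaW×1, lSaw×1, lsAW×1, lsAw×1, lsaW×1, lsaw×1
LlSSAaWw gametes: LSAW×2, LSAw×2, LSaW×2, LSaw×2, lSAW×2, lSAw×2, lSaW×2, lSaw×2
LlSsAaWw×LlSSAaWw grid (16·16=256): LLSSAAWW=2 LLSSAAWw=4 LLSSAAww=2 LLSSAaWW=4 LLSSAaWw=8 LLSSAaww=4 LLSSaaWW=2 LLSSaaWw=4 LLSSaaww=2 LLSsAAWW=2 LLSsAAWw=4 LLSsAAww=2 LLSsAaWW=4 LLSsAaWw=8 LLSsAaww=4 LLSsaaWW=2 LLSsaaWw=4 LLSsaaww=2 LlSSAAWW=4 LlSSAAWw=8 LlSSAAww=4 LlSSAaWW=8 LlSSAaWw=16 LlSSAaww=8 LlSSaaWW=4 LlSSaaWw=8 LlSSaaww=4 LlSsAAWW=4 LlSsAAWw=8 LlSsAAww=4 LlSsAaWW=8 LlSsAaWw=16 LlSsAaww=8 LlSsaaWW=4 LlSsaaWw=8 LlSsaaww=4 llSSAAWW=2 llSSAAWw=4 llSSAAww=2 llSSAaWW=4 llSSAaWw=8 llSSAaww=4 llSSaaWW=2 llSSaaWw=4 llSSaaww=2 llSsAAWW=2 llSsAAWw=4 llSsAAww=2 llSsAaWW=4 llSsAaWw=8 llSsAaww=4 llSsaaWW=2 llSsaaWw=4 llSsaaww=2
LlSsAAww hits 4/256; gcd=4; 4÷4/256÷4 = 1/64

P(LlSsAAww) = 1/64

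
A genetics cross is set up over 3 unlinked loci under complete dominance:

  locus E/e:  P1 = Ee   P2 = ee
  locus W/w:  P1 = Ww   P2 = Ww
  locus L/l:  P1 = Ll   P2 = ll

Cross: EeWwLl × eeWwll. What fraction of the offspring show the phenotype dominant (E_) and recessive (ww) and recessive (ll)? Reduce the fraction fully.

EeWwLl gametes: EWL×1, EWl×1, EwL×1, Ewl×1, eWL×1, eWl×1, ewL×1, ewl×1
eeWwll gametes: eWl×4, ewl×4
EeWwLl×eeWwll grid (8·8=64): EeWWLl=4 EeWWll=4 EeWwLl=8 EeWwll=8 EewwLl=4 Eewwll=4 eeWWLl=4 eeWWll=4 eeWwLl=8 eeWwll=8 eewwLl=4 eewwll=4
E_ ww ll hits 4/64; gcd=4; 4÷4/64÷4 = 1/16

P(E_ ww ll) = 1/16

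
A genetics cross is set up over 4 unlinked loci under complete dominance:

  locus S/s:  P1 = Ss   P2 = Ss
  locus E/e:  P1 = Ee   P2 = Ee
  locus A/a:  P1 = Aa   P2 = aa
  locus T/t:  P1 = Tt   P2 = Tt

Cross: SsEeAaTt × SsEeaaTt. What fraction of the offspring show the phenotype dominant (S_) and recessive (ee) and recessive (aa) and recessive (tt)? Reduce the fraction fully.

SsEeAaTt gametes: SEAT×1, SEAt×1, SEaT×1, SEat×1, SeAT×1, SeAt×1, SeaT×1, Seat×1, sEAT×1, sEAt×1, sEaT×1, sEat×1, seAT×1, seAt×1, seaT×1, seat×1
SsEeaaTt gametes: SEaT×2, SEat×2, SeaT×2, Seat×2, sEaT×2, sEat×2, seaT×2, seat×2
SsEeAaTt×SsEeaaTt grid (16·16=256): SSEEAaTT=2 SSEEAaTt=4 SSEEAatt=2 SSEEaaTT=2 SSEEaaTt=4 SSEEaatt=2 SSEeAaTT=4 SSEeAaTt=8 SSEeAatt=4 SSEeaaTT=4 SSEeaaTt=8 SSEeaatt=4 SSeeAaTT=2 SSeeAaTt=4 SSeeAatt=2 SSeeaaTT=2 SSeeaaTt=4 SSeeaatt=2 SsEEAaTT=4 SsEEAaTt=8 SsEEAatt=4 SsEEaaTT=4 SsEEaaTt=8 SsEEaatt=4 SsEeAaTT=8 SsEeAaTt=16 SsEeAatt=8 SsEeaaTT=8 SsEeaaTt=16 SsEeaatt=8 SseeAaTT=4 SseeAaTt=8 SseeAatt=4 SseeaaTT=4 SseeaaTt=8 Sseeaatt=4 ssEEAaTT=2 ssEEAaTt=4 ssEEAatt=2 ssEEaaTT=2 ssEEaaTt=4 ssEEaatt=2 ssEeAaTT=4 ssEeAaTt=8 ssEeAatt=4 ssEeaaTT=4 ssEeaaTt=8 ssEeaatt=4 sseeAaTT=2 sseeAaTt=4 sseeAatt=2 sseeaaTT=2 sseeaaTt=4 sseeaatt=2
S_ ee aa tt hits 6/256; gcd=2; 6÷2/256÷2 = 3/128

P(S_ ee aa tt) = 3/128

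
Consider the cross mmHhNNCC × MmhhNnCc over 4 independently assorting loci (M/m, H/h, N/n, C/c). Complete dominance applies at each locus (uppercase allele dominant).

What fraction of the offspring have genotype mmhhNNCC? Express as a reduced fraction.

P(mmhhNNCC) = 1/16

mmHhNNCC gametes: mHNC×8, mhNC×8
MmhhNnCc gametes: MhNC×2, MhNc×2, MhnC×2, Mhnc×2, mhNC×2, mhNc×2, mhnC×2, mhnc×2
mmHhNNCC×MmhhNnCc grid (16·16=256): MmHhNNCC=16 MmHhNNCc=16 MmHhNnCC=16 MmHhNnCc=16 MmhhNNCC=16 MmhhNNCc=16 MmhhNnCC=16 MmhhNnCc=16 mmHhNNCC=16 mmHhNNCc=16 mmHhNnCC=16 mmHhNnCc=16 mmhhNNCC=16 mmhhNNCc=16 mmhhNnCC=16 mmhhNnCc=16
mmhhNNCC hits 16/256; gcd=16; 16÷16/256÷16 = 1/16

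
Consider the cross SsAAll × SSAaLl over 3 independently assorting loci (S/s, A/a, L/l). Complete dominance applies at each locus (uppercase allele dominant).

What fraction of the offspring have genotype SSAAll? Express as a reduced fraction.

SsAAll gametes: SAl×4, sAl×4
SSAaLl gametes: SAL×2, SAl×2, SaL×2, Sal×2
SsAAll×SSAaLl grid (8·8=64): SSAALl=8 SSAAll=8 SSAaLl=8 SSAall=8 SsAALl=8 SsAAll=8 SsAaLl=8 SsAall=8
SSAAll hits 8/64; gcd=8; 8÷8/64÷8 = 1/8

P(SSAAll) = 1/8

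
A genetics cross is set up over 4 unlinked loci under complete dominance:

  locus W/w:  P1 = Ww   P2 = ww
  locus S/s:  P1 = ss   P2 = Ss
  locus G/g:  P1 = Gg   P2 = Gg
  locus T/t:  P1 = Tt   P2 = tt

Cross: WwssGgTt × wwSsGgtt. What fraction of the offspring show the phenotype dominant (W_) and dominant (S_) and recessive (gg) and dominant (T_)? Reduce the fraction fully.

WwssGgTt gametes: WsGT×2, WsGt×2, WsgT×2, Wsgt×2, wsGT×2, wsGt×2, wsgT×2, wsgt×2
wwSsGgtt gametes: wSGt×4, wSgt×4, wsGt×4, wsgt×4
WwssGgTt×wwSsGgtt grid (16·16=256): WwSsGGTt=8 WwSsGGtt=8 WwSsGgTt=16 WwSsGgtt=16 WwSsggTt=8 WwSsggtt=8 WwssGGTt=8 WwssGGtt=8 WwssGgTt=16 WwssGgtt=16 WwssggTt=8 Wwssggtt=8 wwSsGGTt=8 wwSsGGtt=8 wwSsGgTt=16 wwSsGgtt=16 wwSsggTt=8 wwSsggtt=8 wwssGGTt=8 wwssGGtt=8 wwssGgTt=16 wwssGgtt=16 wwssggTt=8 wwssggtt=8
W_ S_ gg T_ hits 8/256; gcd=8; 8÷8/256÷8 = 1/32

P(W_ S_ gg T_) = 1/32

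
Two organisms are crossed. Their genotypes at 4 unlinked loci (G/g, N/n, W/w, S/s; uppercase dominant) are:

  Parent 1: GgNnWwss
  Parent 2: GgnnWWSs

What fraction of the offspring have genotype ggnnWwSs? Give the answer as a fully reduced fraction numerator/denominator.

GgNnWwss gametes: GNWs×2, GNws×2, GnWs×2, Gnws×2, gNWs×2, gNws×2, gnWs×2, gnws×2
GgnnWWSs gametes: GnWS×4, GnWs×4, gnWS×4, gnWs×4
GgNnWwss×GgnnWWSs grid (16·16=256): GGNnWWSs=8 GGNnWWss=8 GGNnWwSs=8 GGNnWwss=8 GGnnWWSs=8 GGnnWWss=8 GGnnWwSs=8 GGnnWwss=8 GgNnWWSs=16 GgNnWWss=16 GgNnWwSs=16 GgNnWwss=16 GgnnWWSs=16 GgnnWWss=16 GgnnWwSs=16 GgnnWwss=16 ggNnWWSs=8 ggNnWWss=8 ggNnWwSs=8 ggNnWwss=8 ggnnWWSs=8 ggnnWWss=8 ggnnWwSs=8 ggnnWwss=8
ggnnWwSs hits 8/256; gcd=8; 8÷8/256÷8 = 1/32

P(ggnnWwSs) = 1/32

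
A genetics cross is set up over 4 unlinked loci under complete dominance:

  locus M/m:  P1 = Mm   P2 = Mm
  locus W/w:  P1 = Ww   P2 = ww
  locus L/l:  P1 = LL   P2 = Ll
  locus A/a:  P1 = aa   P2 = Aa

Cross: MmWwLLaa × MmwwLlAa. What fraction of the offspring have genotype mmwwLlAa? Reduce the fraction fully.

MmWwLLaa gametes: MWLa×4, MwLa×4, mWLa×4, mwLa×4
MmwwLlAa gametes: MwLA×2, MwLa×2, MwlA×2, Mwla×2, mwLA×2, mwLa×2, mwlA×2, mwla×2
MmWwLLaa×MmwwLlAa grid (16·16=256): MMWwLLAa=8 MMWwLLaa=8 MMWwLlAa=8 MMWwLlaa=8 MMwwLLAa=8 MMwwLLaa=8 MMwwLlAa=8 MMwwLlaa=8 MmWwLLAa=16 MmWwLLaa=16 MmWwLlAa=16 MmWwLlaa=16 MmwwLLAa=16 MmwwLLaa=16 MmwwLlAa=16 MmwwLlaa=16 mmWwLLAa=8 mmWwLLaa=8 mmWwLlAa=8 mmWwLlaa=8 mmwwLLAa=8 mmwwLLaa=8 mmwwLlAa=8 mmwwLlaa=8
mmwwLlAa hits 8/256; gcd=8; 8÷8/256÷8 = 1/32

P(mmwwLlAa) = 1/32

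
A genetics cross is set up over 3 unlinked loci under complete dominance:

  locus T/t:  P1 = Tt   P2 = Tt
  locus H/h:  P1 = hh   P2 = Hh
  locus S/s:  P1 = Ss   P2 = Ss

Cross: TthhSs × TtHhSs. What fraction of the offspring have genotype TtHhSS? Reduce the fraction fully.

P(TtHhSS) = 1/16

TthhSs gametes: ThS×2, Ths×2, thS×2, ths×2
TtHhSs gametes: THS×1, THs×1, ThS×1, Ths×1, tHS×1, tHs×1, thS×1, ths×1
TthhSs×TtHhSs grid (8·8=64): TTHhSS=2 TTHhSs=4 TTHhss=2 TThhSS=2 TThhSs=4 TThhss=2 TtHhSS=4 TtHhSs=8 TtHhss=4 TthhSS=4 TthhSs=8 Tthhss=4 ttHhSS=2 ttHhSs=4 ttHhss=2 tthhSS=2 tthhSs=4 tthhss=2
TtHhSS hits 4/64; gcd=4; 4÷4/64÷4 = 1/16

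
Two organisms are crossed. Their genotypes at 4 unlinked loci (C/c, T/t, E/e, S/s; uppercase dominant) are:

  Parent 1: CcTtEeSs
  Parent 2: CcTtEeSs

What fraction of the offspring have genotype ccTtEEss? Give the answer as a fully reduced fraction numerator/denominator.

CcTtEeSs gametes: CTES×1, CTEs×1, CTeS×1, CTes×1, CtES×1, CtEs×1, CteS×1, Ctes×1, cTES×1, cTEs×1, cTeS×1, cTes×1, ctES×1, ctEs×1, cteS×1, ctes×1
CcTtEeSs gametes: CTES×1, CTEs×1, CTeS×1, CTes×1, CtES×1, CtEs×1, CteS×1, Ctes×1, cTES×1, cTEs×1, cTeS×1, cTes×1, ctES×1, ctEs×1, cteS×1, ctes×1
CcTtEeSs×CcTtEeSs grid (16·16=256): CCTTEESS=1 CCTTEESs=2 CCTTEEss=1 CCTTEeSS=2 CCTTEeSs=4 CCTTEess=2 CCTTeeSS=1 CCTTeeSs=2 CCTTeess=1 CCTtEESS=2 CCTtEESs=4 CCTtEEss=2 CCTtEeSS=4 CCTtEeSs=8 CCTtEess=4 CCTteeSS=2 CCTteeSs=4 CCTteess=2 CCttEESS=1 CCttEESs=2 CCttEEss=1 CCttEeSS=2 CCttEeSs=4 CCttEess=2 CCtteeSS=1 CCtteeSs=2 CCtteess=1 CcTTEESS=2 CcTTEESs=4 CcTTEEss=2 CcTTEeSS=4 CcTTEeSs=8 CcTTEess=4 CcTTeeSS=2 CcTTeeSs=4 CcTTeess=2 CcTtEESS=4 CcTtEESs=8 CcTtEEss=4 CcTtEeSS=8 CcTtEeSs=16 CcTtEess=8 CcTteeSS=4 CcTteeSs=8 CcTteess=4 CcttEESS=2 CcttEESs=4 CcttEEss=2 CcttEeSS=4 CcttEeSs=8 CcttEess=4 CctteeSS=2 CctteeSs=4 Cctteess=2 ccTTEESS=1 ccTTEESs=2 ccTTEEss=1 ccTTEeSS=2 ccTTEeSs=4 ccTTEess=2 ccTTeeSS=1 ccTTeeSs=2 ccTTeess=1 ccTtEESS=2 ccTtEESs=4 ccTtEEss=2 ccTtEeSS=4 ccTtEeSs=8 ccTtEess=4 ccTteeSS=2 ccTteeSs=4 ccTteess=2 ccttEESS=1 ccttEESs=2 ccttEEss=1 ccttEeSS=2 ccttEeSs=4 ccttEess=2 cctteeSS=1 cctteeSs=2 cctteess=1
ccTtEEss hits 2/256; gcd=2; 2÷2/256÷2 = 1/128

P(ccTtEEss) = 1/128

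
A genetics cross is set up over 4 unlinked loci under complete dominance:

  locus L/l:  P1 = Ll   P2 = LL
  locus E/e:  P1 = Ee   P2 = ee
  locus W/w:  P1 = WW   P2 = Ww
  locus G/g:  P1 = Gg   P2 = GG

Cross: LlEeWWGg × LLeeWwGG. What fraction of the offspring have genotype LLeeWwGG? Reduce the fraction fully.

LlEeWWGg gametes: LEWG×2, LEWg×2, LeWG×2, LeWg×2, lEWG×2, lEWg×2, leWG×2, leWg×2
LLeeWwGG gametes: LeWG×8, LewG×8
LlEeWWGg×LLeeWwGG grid (16·16=256): LLEeWWGG=16 LLEeWWGg=16 LLEeWwGG=16 LLEeWwGg=16 LLeeWWGG=16 LLeeWWGg=16 LLeeWwGG=16 LLeeWwGg=16 LlEeWWGG=16 LlEeWWGg=16 LlEeWwGG=16 LlEeWwGg=16 LleeWWGG=16 LleeWWGg=16 LleeWwGG=16 LleeWwGg=16
LLeeWwGG hits 16/256; gcd=16; 16÷16/256÷16 = 1/16

P(LLeeWwGG) = 1/16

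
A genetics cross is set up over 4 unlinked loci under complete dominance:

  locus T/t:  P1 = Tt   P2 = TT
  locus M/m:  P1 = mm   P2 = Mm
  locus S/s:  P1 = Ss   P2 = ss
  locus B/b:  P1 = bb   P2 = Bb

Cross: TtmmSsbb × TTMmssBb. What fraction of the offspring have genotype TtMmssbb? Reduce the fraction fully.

TtmmSsbb gametes: TmSb×4, Tmsb×4, tmSb×4, tmsb×4
TTMmssBb gametes: TMsB×4, TMsb×4, TmsB×4, Tmsb×4
TtmmSsbb×TTMmssBb grid (16·16=256): TTMmSsBb=16 TTMmSsbb=16 TTMmssBb=16 TTMmssbb=16 TTmmSsBb=16 TTmmSsbb=16 TTmmssBb=16 TTmmssbb=16 TtMmSsBb=16 TtMmSsbb=16 TtMmssBb=16 TtMmssbb=16 TtmmSsBb=16 TtmmSsbb=16 TtmmssBb=16 Ttmmssbb=16
TtMmssbb hits 16/256; gcd=16; 16÷16/256÷16 = 1/16

P(TtMmssbb) = 1/16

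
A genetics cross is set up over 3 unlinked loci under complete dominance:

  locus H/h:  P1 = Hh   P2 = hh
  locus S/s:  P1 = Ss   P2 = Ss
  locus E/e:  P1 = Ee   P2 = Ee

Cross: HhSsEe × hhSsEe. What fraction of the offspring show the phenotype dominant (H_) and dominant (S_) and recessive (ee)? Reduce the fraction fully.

HhSsEe gametes: HSE×1, HSe×1, HsE×1, Hse×1, hSE×1, hSe×1, hsE×1, hse×1
hhSsEe gametes: hSE×2, hSe×2, hsE×2, hse×2
HhSsEe×hhSsEe grid (8·8=64): HhSSEE=2 HhSSEe=4 HhSSee=2 HhSsEE=4 HhSsEe=8 HhSsee=4 HhssEE=2 HhssEe=4 Hhssee=2 hhSSEE=2 hhSSEe=4 hhSSee=2 hhSsEE=4 hhSsEe=8 hhSsee=4 hhssEE=2 hhssEe=4 hhssee=2
H_ S_ ee hits 6/64; gcd=2; 6÷2/64÷2 = 3/32

P(H_ S_ ee) = 3/32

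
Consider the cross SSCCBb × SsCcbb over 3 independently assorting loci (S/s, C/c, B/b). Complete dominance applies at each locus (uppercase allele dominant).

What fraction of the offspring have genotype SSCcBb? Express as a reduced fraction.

P(SSCcBb) = 1/8

SSCCBb gametes: SCB×4, SCb×4
SsCcbb gametes: SCb×2, Scb×2, sCb×2, scb×2
SSCCBb×SsCcbb grid (8·8=64): SSCCBb=8 SSCCbb=8 SSCcBb=8 SSCcbb=8 SsCCBb=8 SsCCbb=8 SsCcBb=8 SsCcbb=8
SSCcBb hits 8/64; gcd=8; 8÷8/64÷8 = 1/8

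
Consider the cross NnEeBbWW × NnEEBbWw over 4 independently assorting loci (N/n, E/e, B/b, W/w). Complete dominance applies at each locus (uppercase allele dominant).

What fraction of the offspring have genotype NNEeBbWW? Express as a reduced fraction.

NnEeBbWW gametes: NEBW×2, NEbW×2, NeBW×2, NebW×2, nEBW×2, nEbW×2, neBW×2, nebW×2
NnEEBbWw gametes: NEBW×2, NEBw×2, NEbW×2, NEbw×2, nEBW×2, nEBw×2, nEbW×2, nEbw×2
NnEeBbWW×NnEEBbWw grid (16·16=256): NNEEBBWW=4 NNEEBBWw=4 NNEEBbWW=8 NNEEBbWw=8 NNEEbbWW=4 NNEEbbWw=4 NNEeBBWW=4 NNEeBBWw=4 NNEeBbWW=8 NNEeBbWw=8 NNEebbWW=4 NNEebbWw=4 NnEEBBWW=8 NnEEBBWw=8 NnEEBbWW=16 NnEEBbWw=16 NnEEbbWW=8 NnEEbbWw=8 NnEeBBWW=8 NnEeBBWw=8 NnEeBbWW=16 NnEeBbWw=16 NnEebbWW=8 NnEebbWw=8 nnEEBBWW=4 nnEEBBWw=4 nnEEBbWW=8 nnEEBbWw=8 nnEEbbWW=4 nnEEbbWw=4 nnEeBBWW=4 nnEeBBWw=4 nnEeBbWW=8 nnEeBbWw=8 nnEebbWW=4 nnEebbWw=4
NNEeBbWW hits 8/256; gcd=8; 8÷8/256÷8 = 1/32

P(NNEeBbWW) = 1/32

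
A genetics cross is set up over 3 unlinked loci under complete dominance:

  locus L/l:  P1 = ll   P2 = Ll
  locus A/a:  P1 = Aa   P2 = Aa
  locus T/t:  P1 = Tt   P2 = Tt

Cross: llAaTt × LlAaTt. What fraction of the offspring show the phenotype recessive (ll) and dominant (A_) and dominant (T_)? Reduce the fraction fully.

llAaTt gametes: lAT×2, lAt×2, laT×2, lat×2
LlAaTt gametes: LAT×1, LAt×1, LaT×1, Lat×1, lAT×1, lAt×1, laT×1, lat×1
llAaTt×LlAaTt grid (8·8=64): LlAATT=2 LlAATt=4 LlAAtt=2 LlAaTT=4 LlAaTt=8 LlAatt=4 LlaaTT=2 LlaaTt=4 Llaatt=2 llAATT=2 llAATt=4 llAAtt=2 llAaTT=4 llAaTt=8 llAatt=4 llaaTT=2 llaaTt=4 llaatt=2
ll A_ T_ hits 18/64; gcd=2; 18÷2/64÷2 = 9/32

P(ll A_ T_) = 9/32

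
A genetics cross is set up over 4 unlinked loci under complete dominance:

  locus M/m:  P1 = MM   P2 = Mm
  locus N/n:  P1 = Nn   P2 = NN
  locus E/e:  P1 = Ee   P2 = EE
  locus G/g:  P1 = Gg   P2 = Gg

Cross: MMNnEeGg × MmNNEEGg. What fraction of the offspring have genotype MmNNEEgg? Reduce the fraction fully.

P(MmNNEEgg) = 1/32

MMNnEeGg gametes: MNEG×2, MNEg×2, MNeG×2, MNeg×2, MnEG×2, MnEg×2, MneG×2, Mneg×2
MmNNEEGg gametes: MNEG×4, MNEg×4, mNEG×4, mNEg×4
MMNnEeGg×MmNNEEGg grid (16·16=256): MMNNEEGG=8 MMNNEEGg=16 MMNNEEgg=8 MMNNEeGG=8 MMNNEeGg=16 MMNNEegg=8 MMNnEEGG=8 MMNnEEGg=16 MMNnEEgg=8 MMNnEeGG=8 MMNnEeGg=16 MMNnEegg=8 MmNNEEGG=8 MmNNEEGg=16 MmNNEEgg=8 MmNNEeGG=8 MmNNEeGg=16 MmNNEegg=8 MmNnEEGG=8 MmNnEEGg=16 MmNnEEgg=8 MmNnEeGG=8 MmNnEeGg=16 MmNnEegg=8
MmNNEEgg hits 8/256; gcd=8; 8÷8/256÷8 = 1/32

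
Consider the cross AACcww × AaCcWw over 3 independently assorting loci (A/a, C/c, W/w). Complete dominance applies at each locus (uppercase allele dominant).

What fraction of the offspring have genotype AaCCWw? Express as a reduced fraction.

P(AaCCWw) = 1/16

AACcww gametes: ACw×4, Acw×4
AaCcWw gametes: ACW×1, ACw×1, AcW×1, Acw×1, aCW×1, aCw×1, acW×1, acw×1
AACcww×AaCcWw grid (8·8=64): AACCWw=4 AACCww=4 AACcWw=8 AACcww=8 AAccWw=4 AAccww=4 AaCCWw=4 AaCCww=4 AaCcWw=8 AaCcww=8 AaccWw=4 Aaccww=4
AaCCWw hits 4/64; gcd=4; 4÷4/64÷4 = 1/16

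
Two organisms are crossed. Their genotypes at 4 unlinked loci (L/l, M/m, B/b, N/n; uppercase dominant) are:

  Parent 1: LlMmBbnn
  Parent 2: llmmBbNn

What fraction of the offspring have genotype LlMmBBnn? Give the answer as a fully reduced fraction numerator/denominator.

P(LlMmBBnn) = 1/32

LlMmBbnn gametes: LMBn×2, LMbn×2, LmBn×2, Lmbn×2, lMBn×2, lMbn×2, lmBn×2, lmbn×2
llmmBbNn gametes: lmBN×4, lmBn×4, lmbN×4, lmbn×4
LlMmBbnn×llmmBbNn grid (16·16=256): LlMmBBNn=8 LlMmBBnn=8 LlMmBbNn=16 LlMmBbnn=16 LlMmbbNn=8 LlMmbbnn=8 LlmmBBNn=8 LlmmBBnn=8 LlmmBbNn=16 LlmmBbnn=16 LlmmbbNn=8 Llmmbbnn=8 llMmBBNn=8 llMmBBnn=8 llMmBbNn=16 llMmBbnn=16 llMmbbNn=8 llMmbbnn=8 llmmBBNn=8 llmmBBnn=8 llmmBbNn=16 llmmBbnn=16 llmmbbNn=8 llmmbbnn=8
LlMmBBnn hits 8/256; gcd=8; 8÷8/256÷8 = 1/32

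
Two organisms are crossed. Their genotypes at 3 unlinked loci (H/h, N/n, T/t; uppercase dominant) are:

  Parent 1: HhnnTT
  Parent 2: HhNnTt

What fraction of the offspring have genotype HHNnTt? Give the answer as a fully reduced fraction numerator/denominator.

HhnnTT gametes: HnT×4, hnT×4
HhNnTt gametes: HNT×1, HNt×1, HnT×1, Hnt×1, hNT×1, hNt×1, hnT×1, hnt×1
HhnnTT×HhNnTt grid (8·8=64): HHNnTT=4 HHNnTt=4 HHnnTT=4 HHnnTt=4 HhNnTT=8 HhNnTt=8 HhnnTT=8 HhnnTt=8 hhNnTT=4 hhNnTt=4 hhnnTT=4 hhnnTt=4
HHNnTt hits 4/64; gcd=4; 4÷4/64÷4 = 1/16

P(HHNnTt) = 1/16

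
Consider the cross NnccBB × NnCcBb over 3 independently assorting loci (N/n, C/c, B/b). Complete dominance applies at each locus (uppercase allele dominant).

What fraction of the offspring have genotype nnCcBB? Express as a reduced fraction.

NnccBB gametes: NcB×4, ncB×4
NnCcBb gametes: NCB×1, NCb×1, NcB×1, Ncb×1, nCB×1, nCb×1, ncB×1, ncb×1
NnccBB×NnCcBb grid (8·8=64): NNCcBB=4 NNCcBb=4 NNccBB=4 NNccBb=4 NnCcBB=8 NnCcBb=8 NnccBB=8 NnccBb=8 nnCcBB=4 nnCcBb=4 nnccBB=4 nnccBb=4
nnCcBB hits 4/64; gcd=4; 4÷4/64÷4 = 1/16

P(nnCcBB) = 1/16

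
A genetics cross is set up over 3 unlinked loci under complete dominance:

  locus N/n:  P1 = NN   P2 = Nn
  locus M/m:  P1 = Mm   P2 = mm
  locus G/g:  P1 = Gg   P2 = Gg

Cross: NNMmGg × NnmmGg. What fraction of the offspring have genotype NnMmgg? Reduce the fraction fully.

P(NnMmgg) = 1/16

NNMmGg gametes: NMG×2, NMg×2, NmG×2, Nmg×2
NnmmGg gametes: NmG×2, Nmg×2, nmG×2, nmg×2
NNMmGg×NnmmGg grid (8·8=64): NNMmGG=4 NNMmGg=8 NNMmgg=4 NNmmGG=4 NNmmGg=8 NNmmgg=4 NnMmGG=4 NnMmGg=8 NnMmgg=4 NnmmGG=4 NnmmGg=8 Nnmmgg=4
NnMmgg hits 4/64; gcd=4; 4÷4/64÷4 = 1/16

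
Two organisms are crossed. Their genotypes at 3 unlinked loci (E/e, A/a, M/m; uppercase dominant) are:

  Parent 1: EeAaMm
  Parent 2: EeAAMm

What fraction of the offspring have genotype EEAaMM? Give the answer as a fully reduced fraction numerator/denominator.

P(EEAaMM) = 1/32

EeAaMm gametes: EAM×1, EAm×1, EaM×1, Eam×1, eAM×1, eAm×1, eaM×1, eam×1
EeAAMm gametes: EAM×2, EAm×2, eAM×2, eAm×2
EeAaMm×EeAAMm grid (8·8=64): EEAAMM=2 EEAAMm=4 EEAAmm=2 EEAaMM=2 EEAaMm=4 EEAamm=2 EeAAMM=4 EeAAMm=8 EeAAmm=4 EeAaMM=4 EeAaMm=8 EeAamm=4 eeAAMM=2 eeAAMm=4 eeAAmm=2 eeAaMM=2 eeAaMm=4 eeAamm=2
EEAaMM hits 2/64; gcd=2; 2÷2/64÷2 = 1/32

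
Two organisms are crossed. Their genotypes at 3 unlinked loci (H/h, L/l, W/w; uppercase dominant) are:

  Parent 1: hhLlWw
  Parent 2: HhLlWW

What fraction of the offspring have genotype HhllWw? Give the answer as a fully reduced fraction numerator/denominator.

P(HhllWw) = 1/16

hhLlWw gametes: hLW×2, hLw×2, hlW×2, hlw×2
HhLlWW gametes: HLW×2, HlW×2, hLW×2, hlW×2
hhLlWw×HhLlWW grid (8·8=64): HhLLWW=4 HhLLWw=4 HhLlWW=8 HhLlWw=8 HhllWW=4 HhllWw=4 hhLLWW=4 hhLLWw=4 hhLlWW=8 hhLlWw=8 hhllWW=4 hhllWw=4
HhllWw hits 4/64; gcd=4; 4÷4/64÷4 = 1/16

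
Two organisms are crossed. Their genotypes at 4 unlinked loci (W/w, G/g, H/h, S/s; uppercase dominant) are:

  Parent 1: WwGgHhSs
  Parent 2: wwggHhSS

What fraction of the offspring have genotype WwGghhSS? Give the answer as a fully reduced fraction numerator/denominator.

WwGgHhSs gametes: WGHS×1, WGHs×1, WGhS×1, WGhs×1, WgHS×1, WgHs×1, WghS×1, Wghs×1, wGHS×1, wGHs×1, wGhS×1, wGhs×1, wgHS×1, wgHs×1, wghS×1, wghs×1
wwggHhSS gametes: wgHS×8, wghS×8
WwGgHhSs×wwggHhSS grid (16·16=256): WwGgHHSS=8 WwGgHHSs=8 WwGgHhSS=16 WwGgHhSs=16 WwGghhSS=8 WwGghhSs=8 WwggHHSS=8 WwggHHSs=8 WwggHhSS=16 WwggHhSs=16 WwgghhSS=8 WwgghhSs=8 wwGgHHSS=8 wwGgHHSs=8 wwGgHhSS=16 wwGgHhSs=16 wwGghhSS=8 wwGghhSs=8 wwggHHSS=8 wwggHHSs=8 wwggHhSS=16 wwggHhSs=16 wwgghhSS=8 wwgghhSs=8
WwGghhSS hits 8/256; gcd=8; 8÷8/256÷8 = 1/32

P(WwGghhSS) = 1/32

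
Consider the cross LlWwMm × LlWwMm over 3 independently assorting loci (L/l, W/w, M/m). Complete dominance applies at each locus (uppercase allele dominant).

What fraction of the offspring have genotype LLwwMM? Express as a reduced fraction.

P(LLwwMM) = 1/64

LlWwMm gametes: LWM×1, LWm×1, LwM×1, Lwm×1, lWM×1, lWm×1, lwM×1, lwm×1
LlWwMm gametes: LWM×1, LWm×1, LwM×1, Lwm×1, lWM×1, lWm×1, lwM×1, lwm×1
LlWwMm×LlWwMm grid (8·8=64): LLWWMM=1 LLWWMm=2 LLWWmm=1 LLWwMM=2 LLWwMm=4 LLWwmm=2 LLwwMM=1 LLwwMm=2 LLwwmm=1 LlWWMM=2 LlWWMm=4 LlWWmm=2 LlWwMM=4 LlWwMm=8 LlWwmm=4 LlwwMM=2 LlwwMm=4 Llwwmm=2 llWWMM=1 llWWMm=2 llWWmm=1 llWwMM=2 llWwMm=4 llWwmm=2 llwwMM=1 llwwMm=2 llwwmm=1
LLwwMM hits 1/64; gcd=1; 1÷1/64÷1 = 1/64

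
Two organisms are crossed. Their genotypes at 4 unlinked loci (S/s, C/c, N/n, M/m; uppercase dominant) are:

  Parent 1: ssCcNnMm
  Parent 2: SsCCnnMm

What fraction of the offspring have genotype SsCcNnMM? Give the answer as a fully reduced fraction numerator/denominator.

P(SsCcNnMM) = 1/32

ssCcNnMm gametes: sCNM×2, sCNm×2, sCnM×2, sCnm×2, scNM×2, scNm×2, scnM×2, scnm×2
SsCCnnMm gametes: SCnM×4, SCnm×4, sCnM×4, sCnm×4
ssCcNnMm×SsCCnnMm grid (16·16=256): SsCCNnMM=8 SsCCNnMm=16 SsCCNnmm=8 SsCCnnMM=8 SsCCnnMm=16 SsCCnnmm=8 SsCcNnMM=8 SsCcNnMm=16 SsCcNnmm=8 SsCcnnMM=8 SsCcnnMm=16 SsCcnnmm=8 ssCCNnMM=8 ssCCNnMm=16 ssCCNnmm=8 ssCCnnMM=8 ssCCnnMm=16 ssCCnnmm=8 ssCcNnMM=8 ssCcNnMm=16 ssCcNnmm=8 ssCcnnMM=8 ssCcnnMm=16 ssCcnnmm=8
SsCcNnMM hits 8/256; gcd=8; 8÷8/256÷8 = 1/32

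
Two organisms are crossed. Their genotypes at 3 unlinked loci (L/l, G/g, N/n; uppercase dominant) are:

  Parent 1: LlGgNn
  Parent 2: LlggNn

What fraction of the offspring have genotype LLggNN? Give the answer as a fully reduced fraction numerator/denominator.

LlGgNn gametes: LGN×1, LGn×1, LgN×1, Lgn×1, lGN×1, lGn×1, lgN×1, lgn×1
LlggNn gametes: LgN×2, Lgn×2, lgN×2, lgn×2
LlGgNn×LlggNn grid (8·8=64): LLGgNN=2 LLGgNn=4 LLGgnn=2 LLggNN=2 LLggNn=4 LLggnn=2 LlGgNN=4 LlGgNn=8 LlGgnn=4 LlggNN=4 LlggNn=8 Llggnn=4 llGgNN=2 llGgNn=4 llGgnn=2 llggNN=2 llggNn=4 llggnn=2
LLggNN hits 2/64; gcd=2; 2÷2/64÷2 = 1/32

P(LLggNN) = 1/32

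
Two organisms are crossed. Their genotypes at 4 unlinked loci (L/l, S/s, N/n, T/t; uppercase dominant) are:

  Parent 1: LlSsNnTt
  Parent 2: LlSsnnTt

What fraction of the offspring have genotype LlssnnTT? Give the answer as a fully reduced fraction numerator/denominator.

LlSsNnTt gametes: LSNT×1, LSNt×1, LSnT×1, LSnt×1, LsNT×1, LsNt×1, LsnT×1, Lsnt×1, lSNT×1, lSNt×1, lSnT×1, lSnt×1, lsNT×1, lsNt×1, lsnT×1, lsnt×1
LlSsnnTt gametes: LSnT×2, LSnt×2, LsnT×2, Lsnt×2, lSnT×2, lSnt×2, lsnT×2, lsnt×2
LlSsNnTt×LlSsnnTt grid (16·16=256): LLSSNnTT=2 LLSSNnTt=4 LLSSNntt=2 LLSSnnTT=2 LLSSnnTt=4 LLSSnntt=2 LLSsNnTT=4 LLSsNnTt=8 LLSsNntt=4 LLSsnnTT=4 LLSsnnTt=8 LLSsnntt=4 LLssNnTT=2 LLssNnTt=4 LLssNntt=2 LLssnnTT=2 LLssnnTt=4 LLssnntt=2 LlSSNnTT=4 LlSSNnTt=8 LlSSNntt=4 LlSSnnTT=4 LlSSnnTt=8 LlSSnntt=4 LlSsNnTT=8 LlSsNnTt=16 LlSsNntt=8 LlSsnnTT=8 LlSsnnTt=16 LlSsnntt=8 LlssNnTT=4 LlssNnTt=8 LlssNntt=4 LlssnnTT=4 LlssnnTt=8 Llssnntt=4 llSSNnTT=2 llSSNnTt=4 llSSNntt=2 llSSnnTT=2 llSSnnTt=4 llSSnntt=2 llSsNnTT=4 llSsNnTt=8 llSsNntt=4 llSsnnTT=4 llSsnnTt=8 llSsnntt=4 llssNnTT=2 llssNnTt=4 llssNntt=2 llssnnTT=2 llssnnTt=4 llssnntt=2
LlssnnTT hits 4/256; gcd=4; 4÷4/256÷4 = 1/64

P(LlssnnTT) = 1/64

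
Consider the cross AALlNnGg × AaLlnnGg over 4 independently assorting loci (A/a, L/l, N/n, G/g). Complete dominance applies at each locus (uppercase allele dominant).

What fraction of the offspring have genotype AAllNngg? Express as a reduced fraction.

P(AAllNngg) = 1/64

AALlNnGg gametes: ALNG×2, ALNg×2, ALnG×2, ALng×2, AlNG×2, AlNg×2, AlnG×2, Alng×2
AaLlnnGg gametes: ALnG×2, ALng×2, AlnG×2, Alng×2, aLnG×2, aLng×2, alnG×2, alng×2
AALlNnGg×AaLlnnGg grid (16·16=256): AALLNnGG=4 AALLNnGg=8 AALLNngg=4 AALLnnGG=4 AALLnnGg=8 AALLnngg=4 AALlNnGG=8 AALlNnGg=16 AALlNngg=8 AALlnnGG=8 AALlnnGg=16 AALlnngg=8 AAllNnGG=4 AAllNnGg=8 AAllNngg=4 AAllnnGG=4 AAllnnGg=8 AAllnngg=4 AaLLNnGG=4 AaLLNnGg=8 AaLLNngg=4 AaLLnnGG=4 AaLLnnGg=8 AaLLnngg=4 AaLlNnGG=8 AaLlNnGg=16 AaLlNngg=8 AaLlnnGG=8 AaLlnnGg=16 AaLlnngg=8 AallNnGG=4 AallNnGg=8 AallNngg=4 AallnnGG=4 AallnnGg=8 Aallnngg=4
AAllNngg hits 4/256; gcd=4; 4÷4/256÷4 = 1/64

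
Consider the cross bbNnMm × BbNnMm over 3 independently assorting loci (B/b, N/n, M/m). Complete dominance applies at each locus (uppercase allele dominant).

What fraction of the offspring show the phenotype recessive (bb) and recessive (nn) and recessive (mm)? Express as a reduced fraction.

P(bb nn mm) = 1/32

bbNnMm gametes: bNM×2, bNm×2, bnM×2, bnm×2
BbNnMm gametes: BNM×1, BNm×1, BnM×1, Bnm×1, bNM×1, bNm×1, bnM×1, bnm×1
bbNnMm×BbNnMm grid (8·8=64): BbNNMM=2 BbNNMm=4 BbNNmm=2 BbNnMM=4 BbNnMm=8 BbNnmm=4 BbnnMM=2 BbnnMm=4 Bbnnmm=2 bbNNMM=2 bbNNMm=4 bbNNmm=2 bbNnMM=4 bbNnMm=8 bbNnmm=4 bbnnMM=2 bbnnMm=4 bbnnmm=2
bb nn mm hits 2/64; gcd=2; 2÷2/64÷2 = 1/32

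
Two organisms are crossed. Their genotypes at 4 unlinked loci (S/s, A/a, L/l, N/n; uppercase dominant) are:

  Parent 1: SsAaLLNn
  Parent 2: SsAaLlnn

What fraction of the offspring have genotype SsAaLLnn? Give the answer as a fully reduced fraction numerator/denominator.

SsAaLLNn gametes: SALN×2, SALn×2, SaLN×2, SaLn×2, sALN×2, sALn×2, saLN×2, saLn×2
SsAaLlnn gametes: SALn×2, SAln×2, SaLn×2, Saln×2, sALn×2, sAln×2, saLn×2, saln×2
SsAaLLNn×SsAaLlnn grid (16·16=256): SSAALLNn=4 SSAALLnn=4 SSAALlNn=4 SSAALlnn=4 SSAaLLNn=8 SSAaLLnn=8 SSAaLlNn=8 SSAaLlnn=8 SSaaLLNn=4 SSaaLLnn=4 SSaaLlNn=4 SSaaLlnn=4 SsAALLNn=8 SsAALLnn=8 SsAALlNn=8 SsAALlnn=8 SsAaLLNn=16 SsAaLLnn=16 SsAaLlNn=16 SsAaLlnn=16 SsaaLLNn=8 SsaaLLnn=8 SsaaLlNn=8 SsaaLlnn=8 ssAALLNn=4 ssAALLnn=4 ssAALlNn=4 ssAALlnn=4 ssAaLLNn=8 ssAaLLnn=8 ssAaLlNn=8 ssAaLlnn=8 ssaaLLNn=4 ssaaLLnn=4 ssaaLlNn=4 ssaaLlnn=4
SsAaLLnn hits 16/256; gcd=16; 16÷16/256÷16 = 1/16

P(SsAaLLnn) = 1/16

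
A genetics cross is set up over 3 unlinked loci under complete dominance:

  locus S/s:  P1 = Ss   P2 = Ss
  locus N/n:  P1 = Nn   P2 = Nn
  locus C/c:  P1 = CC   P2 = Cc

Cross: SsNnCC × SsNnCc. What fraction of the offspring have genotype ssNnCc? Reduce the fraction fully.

SsNnCC gametes: SNC×2, SnC×2, sNC×2, snC×2
SsNnCc gametes: SNC×1, SNc×1, SnC×1, Snc×1, sNC×1, sNc×1, snC×1, snc×1
SsNnCC×SsNnCc grid (8·8=64): SSNNCC=2 SSNNCc=2 SSNnCC=4 SSNnCc=4 SSnnCC=2 SSnnCc=2 SsNNCC=4 SsNNCc=4 SsNnCC=8 SsNnCc=8 SsnnCC=4 SsnnCc=4 ssNNCC=2 ssNNCc=2 ssNnCC=4 ssNnCc=4 ssnnCC=2 ssnnCc=2
ssNnCc hits 4/64; gcd=4; 4÷4/64÷4 = 1/16

P(ssNnCc) = 1/16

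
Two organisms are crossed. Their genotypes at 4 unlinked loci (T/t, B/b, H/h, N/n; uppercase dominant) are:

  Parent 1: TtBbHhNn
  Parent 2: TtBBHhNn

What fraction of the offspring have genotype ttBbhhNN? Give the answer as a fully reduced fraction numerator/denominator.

TtBbHhNn gametes: TBHN×1, TBHn×1, TBhN×1, TBhn×1, TbHN×1, TbHn×1, TbhN×1, Tbhn×1, tBHN×1, tBHn×1, tBhN×1, tBhn×1, tbHN×1, tbHn×1, tbhN×1, tbhn×1
TtBBHhNn gametes: TBHN×2, TBHn×2, TBhN×2, TBhn×2, tBHN×2, tBHn×2, tBhN×2, tBhn×2
TtBbHhNn×TtBBHhNn grid (16·16=256): TTBBHHNN=2 TTBBHHNn=4 TTBBHHnn=2 TTBBHhNN=4 TTBBHhNn=8 TTBBHhnn=4 TTBBhhNN=2 TTBBhhNn=4 TTBBhhnn=2 TTBbHHNN=2 TTBbHHNn=4 TTBbHHnn=2 TTBbHhNN=4 TTBbHhNn=8 TTBbHhnn=4 TTBbhhNN=2 TTBbhhNn=4 TTBbhhnn=2 TtBBHHNN=4 TtBBHHNn=8 TtBBHHnn=4 TtBBHhNN=8 TtBBHhNn=16 TtBBHhnn=8 TtBBhhNN=4 TtBBhhNn=8 TtBBhhnn=4 TtBbHHNN=4 TtBbHHNn=8 TtBbHHnn=4 TtBbHhNN=8 TtBbHhNn=16 TtBbHhnn=8 TtBbhhNN=4 TtBbhhNn=8 TtBbhhnn=4 ttBBHHNN=2 ttBBHHNn=4 ttBBHHnn=2 ttBBHhNN=4 ttBBHhNn=8 ttBBHhnn=4 ttBBhhNN=2 ttBBhhNn=4 ttBBhhnn=2 ttBbHHNN=2 ttBbHHNn=4 ttBbHHnn=2 ttBbHhNN=4 ttBbHhNn=8 ttBbHhnn=4 ttBbhhNN=2 ttBbhhNn=4 ttBbhhnn=2
ttBbhhNN hits 2/256; gcd=2; 2÷2/256÷2 = 1/128

P(ttBbhhNN) = 1/128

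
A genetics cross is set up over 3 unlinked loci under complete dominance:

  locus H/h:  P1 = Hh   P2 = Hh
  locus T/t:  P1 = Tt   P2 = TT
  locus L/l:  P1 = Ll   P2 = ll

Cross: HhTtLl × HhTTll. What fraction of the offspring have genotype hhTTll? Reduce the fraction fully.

HhTtLl gametes: HTL×1, HTl×1, HtL×1, Htl×1, hTL×1, hTl×1, htL×1, htl×1
HhTTll gametes: HTl×4, hTl×4
HhTtLl×HhTTll grid (8·8=64): HHTTLl=4 HHTTll=4 HHTtLl=4 HHTtll=4 HhTTLl=8 HhTTll=8 HhTtLl=8 HhTtll=8 hhTTLl=4 hhTTll=4 hhTtLl=4 hhTtll=4
hhTTll hits 4/64; gcd=4; 4÷4/64÷4 = 1/16

P(hhTTll) = 1/16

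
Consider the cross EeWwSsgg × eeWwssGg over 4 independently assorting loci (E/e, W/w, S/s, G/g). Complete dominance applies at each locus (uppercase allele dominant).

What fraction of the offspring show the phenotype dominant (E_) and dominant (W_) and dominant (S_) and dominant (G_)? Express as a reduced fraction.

P(E_ W_ S_ G_) = 3/32

EeWwSsgg gametes: EWSg×2, EWsg×2, EwSg×2, Ewsg×2, eWSg×2, eWsg×2, ewSg×2, ewsg×2
eeWwssGg gametes: eWsG×4, eWsg×4, ewsG×4, ewsg×4
EeWwSsgg×eeWwssGg grid (16·16=256): EeWWSsGg=8 EeWWSsgg=8 EeWWssGg=8 EeWWssgg=8 EeWwSsGg=16 EeWwSsgg=16 EeWwssGg=16 EeWwssgg=16 EewwSsGg=8 EewwSsgg=8 EewwssGg=8 Eewwssgg=8 eeWWSsGg=8 eeWWSsgg=8 eeWWssGg=8 eeWWssgg=8 eeWwSsGg=16 eeWwSsgg=16 eeWwssGg=16 eeWwssgg=16 eewwSsGg=8 eewwSsgg=8 eewwssGg=8 eewwssgg=8
E_ W_ S_ G_ hits 24/256; gcd=8; 24÷8/256÷8 = 3/32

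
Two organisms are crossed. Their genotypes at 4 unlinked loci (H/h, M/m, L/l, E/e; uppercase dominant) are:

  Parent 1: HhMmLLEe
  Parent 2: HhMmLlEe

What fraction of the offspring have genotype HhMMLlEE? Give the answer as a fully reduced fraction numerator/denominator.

HhMmLLEe gametes: HMLE×2, HMLe×2, HmLE×2, HmLe×2, hMLE×2, hMLe×2, hmLE×2, hmLe×2
HhMmLlEe gametes: HMLE×1, HMLe×1, HMlE×1, HMle×1, HmLE×1, HmLe×1, HmlE×1, Hmle×1, hMLE×1, hMLe×1, hMlE×1, hMle×1, hmLE×1, hmLe×1, hmlE×1, hmle×1
HhMmLLEe×HhMmLlEe grid (16·16=256): HHMMLLEE=2 HHMMLLEe=4 HHMMLLee=2 HHMMLlEE=2 HHMMLlEe=4 HHMMLlee=2 HHMmLLEE=4 HHMmLLEe=8 HHMmLLee=4 HHMmLlEE=4 HHMmLlEe=8 HHMmLlee=4 HHmmLLEE=2 HHmmLLEe=4 HHmmLLee=2 HHmmLlEE=2 HHmmLlEe=4 HHmmLlee=2 HhMMLLEE=4 HhMMLLEe=8 HhMMLLee=4 HhMMLlEE=4 HhMMLlEe=8 HhMMLlee=4 HhMmLLEE=8 HhMmLLEe=16 HhMmLLee=8 HhMmLlEE=8 HhMmLlEe=16 HhMmLlee=8 HhmmLLEE=4 HhmmLLEe=8 HhmmLLee=4 HhmmLlEE=4 HhmmLlEe=8 HhmmLlee=4 hhMMLLEE=2 hhMMLLEe=4 hhMMLLee=2 hhMMLlEE=2 hhMMLlEe=4 hhMMLlee=2 hhMmLLEE=4 hhMmLLEe=8 hhMmLLee=4 hhMmLlEE=4 hhMmLlEe=8 hhMmLlee=4 hhmmLLEE=2 hhmmLLEe=4 hhmmLLee=2 hhmmLlEE=2 hhmmLlEe=4 hhmmLlee=2
HhMMLlEE hits 4/256; gcd=4; 4÷4/256÷4 = 1/64

P(HhMMLlEE) = 1/64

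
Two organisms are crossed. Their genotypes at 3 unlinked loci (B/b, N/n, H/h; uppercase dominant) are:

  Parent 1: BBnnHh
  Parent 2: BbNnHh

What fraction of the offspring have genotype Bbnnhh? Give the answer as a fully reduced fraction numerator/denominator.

BBnnHh gametes: BnH×4, Bnh×4
BbNnHh gametes: BNH×1, BNh×1, BnH×1, Bnh×1, bNH×1, bNh×1, bnH×1, bnh×1
BBnnHh×BbNnHh grid (8·8=64): BBNnHH=4 BBNnHh=8 BBNnhh=4 BBnnHH=4 BBnnHh=8 BBnnhh=4 BbNnHH=4 BbNnHh=8 BbNnhh=4 BbnnHH=4 BbnnHh=8 Bbnnhh=4
Bbnnhh hits 4/64; gcd=4; 4÷4/64÷4 = 1/16

P(Bbnnhh) = 1/16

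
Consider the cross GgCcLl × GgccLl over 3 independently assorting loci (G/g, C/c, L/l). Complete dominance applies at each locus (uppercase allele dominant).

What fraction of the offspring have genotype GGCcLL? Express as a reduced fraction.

P(GGCcLL) = 1/32

GgCcLl gametes: GCL×1, GCl×1, GcL×1, Gcl×1, gCL×1, gCl×1, gcL×1, gcl×1
GgccLl gametes: GcL×2, Gcl×2, gcL×2, gcl×2
GgCcLl×GgccLl grid (8·8=64): GGCcLL=2 GGCcLl=4 GGCcll=2 GGccLL=2 GGccLl=4 GGccll=2 GgCcLL=4 GgCcLl=8 GgCcll=4 GgccLL=4 GgccLl=8 Ggccll=4 ggCcLL=2 ggCcLl=4 ggCcll=2 ggccLL=2 ggccLl=4 ggccll=2
GGCcLL hits 2/64; gcd=2; 2÷2/64÷2 = 1/32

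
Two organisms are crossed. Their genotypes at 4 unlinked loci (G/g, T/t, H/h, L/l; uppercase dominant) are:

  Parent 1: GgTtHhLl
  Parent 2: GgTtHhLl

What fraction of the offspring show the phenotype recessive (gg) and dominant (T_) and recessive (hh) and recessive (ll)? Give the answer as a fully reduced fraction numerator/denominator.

P(gg T_ hh ll) = 3/256

GgTtHhLl gametes: GTHL×1, GTHl×1, GThL×1, GThl×1, GtHL×1, GtHl×1, GthL×1, Gthl×1, gTHL×1, gTHl×1, gThL×1, gThl×1, gtHL×1, gtHl×1, gthL×1, gthl×1
GgTtHhLl gametes: GTHL×1, GTHl×1, GThL×1, GThl×1, GtHL×1, GtHl×1, GthL×1, Gthl×1, gTHL×1, gTHl×1, gThL×1, gThl×1, gtHL×1, gtHl×1, gthL×1, gthl×1
GgTtHhLl×GgTtHhLl grid (16·16=256): GGTTHHLL=1 GGTTHHLl=2 GGTTHHll=1 GGTTHhLL=2 GGTTHhLl=4 GGTTHhll=2 GGTThhLL=1 GGTThhLl=2 GGTThhll=1 GGTtHHLL=2 GGTtHHLl=4 GGTtHHll=2 GGTtHhLL=4 GGTtHhLl=8 GGTtHhll=4 GGTthhLL=2 GGTthhLl=4 GGTthhll=2 GGttHHLL=1 GGttHHLl=2 GGttHHll=1 GGttHhLL=2 GGttHhLl=4 GGttHhll=2 GGtthhLL=1 GGtthhLl=2 GGtthhll=1 GgTTHHLL=2 GgTTHHLl=4 GgTTHHll=2 GgTTHhLL=4 GgTTHhLl=8 GgTTHhll=4 GgTThhLL=2 GgTThhLl=4 GgTThhll=2 GgTtHHLL=4 GgTtHHLl=8 GgTtHHll=4 GgTtHhLL=8 GgTtHhLl=16 GgTtHhll=8 GgTthhLL=4 GgTthhLl=8 GgTthhll=4 GgttHHLL=2 GgttHHLl=4 GgttHHll=2 GgttHhLL=4 GgttHhLl=8 GgttHhll=4 GgtthhLL=2 GgtthhLl=4 Ggtthhll=2 ggTTHHLL=1 ggTTHHLl=2 ggTTHHll=1 ggTTHhLL=2 ggTTHhLl=4 ggTTHhll=2 ggTThhLL=1 ggTThhLl=2 ggTThhll=1 ggTtHHLL=2 ggTtHHLl=4 ggTtHHll=2 ggTtHhLL=4 ggTtHhLl=8 ggTtHhll=4 ggTthhLL=2 ggTthhLl=4 ggTthhll=2 ggttHHLL=1 ggttHHLl=2 ggttHHll=1 ggttHhLL=2 ggttHhLl=4 ggttHhll=2 ggtthhLL=1 ggtthhLl=2 ggtthhll=1
gg T_ hh ll hits 3/256; gcd=1; 3÷1/256÷1 = 3/256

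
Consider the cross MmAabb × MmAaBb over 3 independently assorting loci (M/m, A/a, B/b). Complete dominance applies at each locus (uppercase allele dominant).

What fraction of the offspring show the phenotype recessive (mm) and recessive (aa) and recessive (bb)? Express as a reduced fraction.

P(mm aa bb) = 1/32

MmAabb gametes: MAb×2, Mab×2, mAb×2, mab×2
MmAaBb gametes: MAB×1, MAb×1, MaB×1, Mab×1, mAB×1, mAb×1, maB×1, mab×1
MmAabb×MmAaBb grid (8·8=64): MMAABb=2 MMAAbb=2 MMAaBb=4 MMAabb=4 MMaaBb=2 MMaabb=2 MmAABb=4 MmAAbb=4 MmAaBb=8 MmAabb=8 MmaaBb=4 Mmaabb=4 mmAABb=2 mmAAbb=2 mmAaBb=4 mmAabb=4 mmaaBb=2 mmaabb=2
mm aa bb hits 2/64; gcd=2; 2÷2/64÷2 = 1/32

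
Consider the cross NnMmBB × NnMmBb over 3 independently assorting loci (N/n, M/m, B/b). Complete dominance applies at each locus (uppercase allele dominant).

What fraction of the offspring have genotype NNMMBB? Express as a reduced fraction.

P(NNMMBB) = 1/32

NnMmBB gametes: NMB×2, NmB×2, nMB×2, nmB×2
NnMmBb gametes: NMB×1, NMb×1, NmB×1, Nmb×1, nMB×1, nMb×1, nmB×1, nmb×1
NnMmBB×NnMmBb grid (8·8=64): NNMMBB=2 NNMMBb=2 NNMmBB=4 NNMmBb=4 NNmmBB=2 NNmmBb=2 NnMMBB=4 NnMMBb=4 NnMmBB=8 NnMmBb=8 NnmmBB=4 NnmmBb=4 nnMMBB=2 nnMMBb=2 nnMmBB=4 nnMmBb=4 nnmmBB=2 nnmmBb=2
NNMMBB hits 2/64; gcd=2; 2÷2/64÷2 = 1/32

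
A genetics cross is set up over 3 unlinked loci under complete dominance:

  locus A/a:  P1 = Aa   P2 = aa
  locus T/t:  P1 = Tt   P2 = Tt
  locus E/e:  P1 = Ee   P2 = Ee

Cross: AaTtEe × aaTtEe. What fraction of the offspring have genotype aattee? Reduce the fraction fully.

AaTtEe gametes: ATE×1, ATe×1, AtE×1, Ate×1, aTE×1, aTe×1, atE×1, ate×1
aaTtEe gametes: aTE×2, aTe×2, atE×2, ate×2
AaTtEe×aaTtEe grid (8·8=64): AaTTEE=2 AaTTEe=4 AaTTee=2 AaTtEE=4 AaTtEe=8 AaTtee=4 AattEE=2 AattEe=4 Aattee=2 aaTTEE=2 aaTTEe=4 aaTTee=2 aaTtEE=4 aaTtEe=8 aaTtee=4 aattEE=2 aattEe=4 aattee=2
aattee hits 2/64; gcd=2; 2÷2/64÷2 = 1/32

P(aattee) = 1/32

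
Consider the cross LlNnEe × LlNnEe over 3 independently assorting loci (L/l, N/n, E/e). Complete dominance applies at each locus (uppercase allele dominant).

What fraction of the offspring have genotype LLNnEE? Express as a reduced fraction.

LlNnEe gametes: LNE×1, LNe×1, LnE×1, Lne×1, lNE×1, lNe×1, lnE×1, lne×1
LlNnEe gametes: LNE×1, LNe×1, LnE×1, Lne×1, lNE×1, lNe×1, lnE×1, lne×1
LlNnEe×LlNnEe grid (8·8=64): LLNNEE=1 LLNNEe=2 LLNNee=1 LLNnEE=2 LLNnEe=4 LLNnee=2 LLnnEE=1 LLnnEe=2 LLnnee=1 LlNNEE=2 LlNNEe=4 LlNNee=2 LlNnEE=4 LlNnEe=8 LlNnee=4 LlnnEE=2 LlnnEe=4 Llnnee=2 llNNEE=1 llNNEe=2 llNNee=1 llNnEE=2 llNnEe=4 llNnee=2 llnnEE=1 llnnEe=2 llnnee=1
LLNnEE hits 2/64; gcd=2; 2÷2/64÷2 = 1/32

P(LLNnEE) = 1/32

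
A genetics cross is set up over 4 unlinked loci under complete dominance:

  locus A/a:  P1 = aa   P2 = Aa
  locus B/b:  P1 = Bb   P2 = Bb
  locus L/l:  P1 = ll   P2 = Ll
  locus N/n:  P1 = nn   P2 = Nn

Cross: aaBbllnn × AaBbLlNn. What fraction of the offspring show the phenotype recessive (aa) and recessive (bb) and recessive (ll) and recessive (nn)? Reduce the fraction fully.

P(aa bb ll nn) = 1/32

aaBbllnn gametes: aBln×8, abln×8
AaBbLlNn gametes: ABLN×1, ABLn×1, ABlN×1, ABln×1, AbLN×1, AbLn×1, AblN×1, Abln×1, aBLN×1, aBLn×1, aBlN×1, aBln×1, abLN×1, abLn×1, ablN×1, abln×1
aaBbllnn×AaBbLlNn grid (16·16=256): AaBBLlNn=8 AaBBLlnn=8 AaBBllNn=8 AaBBllnn=8 AaBbLlNn=16 AaBbLlnn=16 AaBbllNn=16 AaBbllnn=16 AabbLlNn=8 AabbLlnn=8 AabbllNn=8 Aabbllnn=8 aaBBLlNn=8 aaBBLlnn=8 aaBBllNn=8 aaBBllnn=8 aaBbLlNn=16 aaBbLlnn=16 aaBbllNn=16 aaBbllnn=16 aabbLlNn=8 aabbLlnn=8 aabbllNn=8 aabbllnn=8
aa bb ll nn hits 8/256; gcd=8; 8÷8/256÷8 = 1/32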